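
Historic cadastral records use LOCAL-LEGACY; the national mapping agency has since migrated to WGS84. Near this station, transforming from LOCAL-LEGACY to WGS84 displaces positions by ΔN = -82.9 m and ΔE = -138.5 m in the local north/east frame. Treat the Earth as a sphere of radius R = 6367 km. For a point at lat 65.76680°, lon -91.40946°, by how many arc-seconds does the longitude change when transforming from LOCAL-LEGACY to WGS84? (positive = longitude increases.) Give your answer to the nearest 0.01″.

Δλ = -10.93″

At latitude 65.76680°, cos φ = 0.410451.
One radian of longitude at latitude φ spans R cos φ, so Δλ = ΔE / (R cos φ) = -138.5 / (6367000 × 0.410451) = -5.2997e-05 rad = -10.931″.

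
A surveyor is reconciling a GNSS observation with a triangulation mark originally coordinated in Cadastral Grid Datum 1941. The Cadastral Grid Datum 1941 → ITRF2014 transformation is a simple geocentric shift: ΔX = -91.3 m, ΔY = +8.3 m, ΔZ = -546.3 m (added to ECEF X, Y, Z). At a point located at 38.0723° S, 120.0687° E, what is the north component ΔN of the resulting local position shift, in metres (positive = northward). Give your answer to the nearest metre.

At φ = -38.0723°, λ = 120.0687°: sin φ = -0.616655, cos φ = 0.787233, sin λ = 0.865425, cos λ = -0.501038.
ΔN = −sin φ cos λ·ΔX − sin φ sin λ·ΔY + cos φ·ΔZ = −(-0.616655)(-0.501038)(-91.3) − (-0.616655)(0.865425)(8.3) + (0.787233)(-546.3) = -397.43 m.

ΔN = -397 m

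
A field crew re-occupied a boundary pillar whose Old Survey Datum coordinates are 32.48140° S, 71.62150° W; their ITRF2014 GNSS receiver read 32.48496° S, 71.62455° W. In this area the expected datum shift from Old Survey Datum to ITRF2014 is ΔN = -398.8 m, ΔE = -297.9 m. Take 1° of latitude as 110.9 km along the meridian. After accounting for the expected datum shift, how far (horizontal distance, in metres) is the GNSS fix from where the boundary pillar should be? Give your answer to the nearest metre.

13 m

Observed coordinate differences: Δφ = -0.00356°, Δλ = -0.00305°.
Converting to metres (1° lat = 110900 m, cos φ = 0.843566): observed ΔN = -394.8 m, observed ΔE = -285.3 m.
Subtracting the expected shift leaves a residual of -394.8 − (-398.8) = 4.0 m north and -285.3 − (-297.9) = 12.6 m east.
Residual distance = √(4.0² + 12.6²) = 13.2 m.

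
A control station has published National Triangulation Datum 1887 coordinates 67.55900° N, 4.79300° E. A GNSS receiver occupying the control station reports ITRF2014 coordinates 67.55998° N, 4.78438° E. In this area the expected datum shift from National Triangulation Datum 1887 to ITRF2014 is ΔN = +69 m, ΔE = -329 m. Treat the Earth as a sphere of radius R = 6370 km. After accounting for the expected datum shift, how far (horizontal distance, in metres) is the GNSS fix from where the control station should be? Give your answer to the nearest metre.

Observed coordinate differences: Δφ = +0.00098°, Δλ = -0.00862°.
Converting to metres (1° lat = 111177 m, cos φ = 0.381732): observed ΔN = 109.0 m, observed ΔE = -365.8 m.
Subtracting the expected shift leaves a residual of 109.0 − (69) = 40.0 m north and -365.8 − (-329) = -36.8 m east.
Residual distance = √(40.0² + (-36.8)²) = 54.3 m.

54 m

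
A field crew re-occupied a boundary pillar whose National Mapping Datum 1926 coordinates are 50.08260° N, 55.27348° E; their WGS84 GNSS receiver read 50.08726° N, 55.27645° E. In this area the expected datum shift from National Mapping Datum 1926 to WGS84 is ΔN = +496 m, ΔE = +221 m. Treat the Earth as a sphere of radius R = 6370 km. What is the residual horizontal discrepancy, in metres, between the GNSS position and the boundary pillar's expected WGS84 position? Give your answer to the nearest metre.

Observed coordinate differences: Δφ = +0.00466°, Δλ = +0.00297°.
Converting to metres (1° lat = 111177 m, cos φ = 0.641683): observed ΔN = 518.1 m, observed ΔE = 211.9 m.
Subtracting the expected shift leaves a residual of 518.1 − (496) = 22.1 m north and 211.9 − (221) = -9.1 m east.
Residual distance = √(22.1² + (-9.1)²) = 23.9 m.

24 m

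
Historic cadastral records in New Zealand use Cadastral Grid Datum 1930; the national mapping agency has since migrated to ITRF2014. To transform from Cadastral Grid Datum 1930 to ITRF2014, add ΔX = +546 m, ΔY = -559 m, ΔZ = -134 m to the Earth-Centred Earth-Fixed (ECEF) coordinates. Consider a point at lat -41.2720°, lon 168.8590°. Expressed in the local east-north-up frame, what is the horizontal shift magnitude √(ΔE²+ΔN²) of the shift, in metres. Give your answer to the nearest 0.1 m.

At φ = -41.2720°, λ = 168.8590°: sin φ = -0.659634, cos φ = 0.751587, sin λ = 0.193224, cos λ = -0.981155.
ΔE = −sin λ·ΔX + cos λ·ΔY = −(0.193224)·(546) + (-0.981155)·(-559) = 442.97 m.
ΔN = −sin φ cos λ·ΔX − sin φ sin λ·ΔY + cos φ·ΔZ = −(-0.659634)(-0.981155)(546) − (-0.659634)(0.193224)(-559) + (0.751587)(-134) = -525.33 m.
Horizontal magnitude = √(ΔE² + ΔN²) = √(442.97² + (-525.33)²) = 687.16 m.

687.2 m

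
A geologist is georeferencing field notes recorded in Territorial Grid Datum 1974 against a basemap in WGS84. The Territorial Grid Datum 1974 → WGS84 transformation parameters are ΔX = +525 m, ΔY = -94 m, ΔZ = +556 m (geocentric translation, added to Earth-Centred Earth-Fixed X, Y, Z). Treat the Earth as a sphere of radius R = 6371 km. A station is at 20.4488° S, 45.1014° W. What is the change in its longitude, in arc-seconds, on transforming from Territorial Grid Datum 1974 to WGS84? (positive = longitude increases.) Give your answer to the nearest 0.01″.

sin φ = -0.349370, cos φ = 0.936985, sin λ = -0.708357, cos λ = 0.705854.
East component: ΔE = −sin λ·ΔX + cos λ·ΔY = −(-0.708357)(525) + (0.705854)(-94) = 305.54 m.
1° of latitude spans πR/180 = 111195 m; at latitude φ, 1° of longitude spans that × cos φ = 104188.0 m, so Δλ = 305.54 / 104188.0 × 3600 = 10.557″.

Δλ = 10.56″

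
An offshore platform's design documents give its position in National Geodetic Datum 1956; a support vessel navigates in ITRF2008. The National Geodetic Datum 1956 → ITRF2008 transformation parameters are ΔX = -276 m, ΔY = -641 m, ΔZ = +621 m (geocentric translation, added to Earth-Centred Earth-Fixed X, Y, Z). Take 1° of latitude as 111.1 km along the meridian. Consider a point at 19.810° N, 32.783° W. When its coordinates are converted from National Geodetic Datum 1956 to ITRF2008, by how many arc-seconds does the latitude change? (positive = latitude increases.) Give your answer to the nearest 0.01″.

Δφ = 17.67″

sin φ = 0.338902, cos φ = 0.940822, sin λ = -0.541459, cos λ = 0.840727.
North component: ΔN = −sin φ cos λ·ΔX − sin φ sin λ·ΔY + cos φ·ΔZ = −(0.338902)(0.840727)(-276) − (0.338902)(-0.541459)(-641) + (0.940822)(621) = 545.26 m.
1° of latitude spans 111100 m, so Δφ = 545.26 / 111100 × 3600 = 17.668″.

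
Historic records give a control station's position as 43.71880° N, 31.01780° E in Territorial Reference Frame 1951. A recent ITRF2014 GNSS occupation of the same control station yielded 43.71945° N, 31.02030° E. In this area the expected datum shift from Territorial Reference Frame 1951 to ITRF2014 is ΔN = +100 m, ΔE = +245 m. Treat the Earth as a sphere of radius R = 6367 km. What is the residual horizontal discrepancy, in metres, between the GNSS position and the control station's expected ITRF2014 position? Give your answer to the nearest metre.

Observed coordinate differences: Δφ = +0.00065°, Δλ = +0.00250°.
Converting to metres (1° lat = 111125 m, cos φ = 0.722740): observed ΔN = 72.2 m, observed ΔE = 200.8 m.
Subtracting the expected shift leaves a residual of 72.2 − (100) = -27.8 m north and 200.8 − (245) = -44.2 m east.
Residual distance = √((-27.8)² + (-44.2)²) = 52.2 m.

52 m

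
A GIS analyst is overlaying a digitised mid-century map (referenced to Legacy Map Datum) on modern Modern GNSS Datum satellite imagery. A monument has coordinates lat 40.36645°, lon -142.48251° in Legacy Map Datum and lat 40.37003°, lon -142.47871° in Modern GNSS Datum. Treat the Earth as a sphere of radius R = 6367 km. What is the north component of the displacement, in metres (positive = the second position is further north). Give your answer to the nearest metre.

ΔN = 398 m

Δφ = 40.37003° − 40.36645° = +0.00358°; Δλ = -142.47871° − -142.48251° = +0.00380°.
1° along a meridian = πR/180 = 111125 m.
ΔN = Δφ × 111125 = 397.8 m; ΔE = Δλ × 111125 × cos(40.36645°) = +0.00380 × 111125 × 0.761918 = 321.7 m.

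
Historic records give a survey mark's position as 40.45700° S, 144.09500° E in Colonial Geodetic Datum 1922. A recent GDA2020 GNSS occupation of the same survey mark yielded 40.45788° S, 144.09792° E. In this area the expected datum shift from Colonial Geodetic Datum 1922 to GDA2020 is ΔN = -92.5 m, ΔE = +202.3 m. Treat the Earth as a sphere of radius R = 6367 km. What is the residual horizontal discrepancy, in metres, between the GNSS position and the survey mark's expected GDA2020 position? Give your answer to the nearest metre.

45 m

Observed coordinate differences: Δφ = -0.00088°, Δλ = +0.00292°.
Converting to metres (1° lat = 111125 m, cos φ = 0.760893): observed ΔN = -97.8 m, observed ΔE = 246.9 m.
Subtracting the expected shift leaves a residual of -97.8 − (-92.5) = -5.3 m north and 246.9 − (202.3) = 44.6 m east.
Residual distance = √((-5.3)² + 44.6²) = 44.9 m.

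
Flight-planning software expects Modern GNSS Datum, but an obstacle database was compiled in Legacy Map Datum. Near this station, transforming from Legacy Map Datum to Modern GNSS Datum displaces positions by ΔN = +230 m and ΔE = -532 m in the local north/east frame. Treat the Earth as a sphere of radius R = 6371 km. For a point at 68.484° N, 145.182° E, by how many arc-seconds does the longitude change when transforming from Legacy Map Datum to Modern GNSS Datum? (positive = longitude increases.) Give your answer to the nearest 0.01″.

At latitude 68.484°, cos φ = 0.366761.
One radian of longitude at latitude φ spans R cos φ, so Δλ = ΔE / (R cos φ) = -532.0 / (6371000 × 0.366761) = -2.2768e-04 rad = -46.962″.

Δλ = -46.96″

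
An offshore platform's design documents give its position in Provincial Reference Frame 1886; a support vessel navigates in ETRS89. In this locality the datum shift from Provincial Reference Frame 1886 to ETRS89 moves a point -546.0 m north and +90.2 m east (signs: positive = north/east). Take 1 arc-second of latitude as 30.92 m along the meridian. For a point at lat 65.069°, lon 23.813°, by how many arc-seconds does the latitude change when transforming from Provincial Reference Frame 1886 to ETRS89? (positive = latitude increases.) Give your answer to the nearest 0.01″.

Δφ = -17.66″

1″ of latitude = 30.92 m, so Δφ = -546.0 / 30.92 = -17.658″.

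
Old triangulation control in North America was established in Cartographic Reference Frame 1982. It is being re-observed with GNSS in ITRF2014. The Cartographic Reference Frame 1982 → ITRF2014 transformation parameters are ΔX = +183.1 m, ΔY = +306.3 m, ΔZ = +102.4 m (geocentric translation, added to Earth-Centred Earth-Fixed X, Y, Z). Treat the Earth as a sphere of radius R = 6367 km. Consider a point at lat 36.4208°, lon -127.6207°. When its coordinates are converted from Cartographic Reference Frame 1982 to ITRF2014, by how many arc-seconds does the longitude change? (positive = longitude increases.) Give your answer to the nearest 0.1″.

Δλ = -1.7″

sin φ = 0.593711, cos φ = 0.804678, sin λ = -0.792069, cos λ = -0.610431.
East component: ΔE = −sin λ·ΔX + cos λ·ΔY = −(-0.792069)(183.1) + (-0.610431)(306.3) = -41.95 m.
1° of latitude spans πR/180 = 111125 m; at latitude φ, 1° of longitude spans that × cos φ = 89420.0 m, so Δλ = -41.95 / 89420.0 × 3600 = -1.689″.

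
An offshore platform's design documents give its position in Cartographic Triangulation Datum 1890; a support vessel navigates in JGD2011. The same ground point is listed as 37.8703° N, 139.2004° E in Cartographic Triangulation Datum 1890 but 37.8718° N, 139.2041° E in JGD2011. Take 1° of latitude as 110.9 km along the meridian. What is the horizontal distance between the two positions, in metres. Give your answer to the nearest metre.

364 m

Δφ = 37.8718° − 37.8703° = +0.0015°; Δλ = 139.2041° − 139.2004° = +0.0037°.
ΔN = Δφ × 110900 = 166.4 m; ΔE = Δλ × 110900 × cos(37.8703°) = +0.0037 × 110900 × 0.789402 = 323.9 m.
Distance = √(ΔE² + ΔN²) = √(323.9² + 166.4²) = 364.1 m.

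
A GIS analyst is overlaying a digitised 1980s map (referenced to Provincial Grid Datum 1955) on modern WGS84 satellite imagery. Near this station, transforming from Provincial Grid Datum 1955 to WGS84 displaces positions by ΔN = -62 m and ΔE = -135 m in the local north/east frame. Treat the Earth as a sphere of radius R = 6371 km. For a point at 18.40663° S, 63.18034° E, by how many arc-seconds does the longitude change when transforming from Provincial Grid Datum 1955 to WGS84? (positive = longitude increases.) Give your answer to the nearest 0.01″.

Δλ = -4.61″

At latitude -18.40663°, cos φ = 0.948839.
One radian of longitude at latitude φ spans R cos φ, so Δλ = ΔE / (R cos φ) = -135.0 / (6371000 × 0.948839) = -2.2332e-05 rad = -4.606″.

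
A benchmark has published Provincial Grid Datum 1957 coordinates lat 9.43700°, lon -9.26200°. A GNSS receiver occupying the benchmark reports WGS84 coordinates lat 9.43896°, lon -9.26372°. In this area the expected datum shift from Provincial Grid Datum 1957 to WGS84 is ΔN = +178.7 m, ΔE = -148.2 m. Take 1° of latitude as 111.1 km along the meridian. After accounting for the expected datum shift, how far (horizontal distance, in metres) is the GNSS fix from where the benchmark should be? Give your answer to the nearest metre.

Observed coordinate differences: Δφ = +0.00196°, Δλ = -0.00172°.
Converting to metres (1° lat = 111100 m, cos φ = 0.986466): observed ΔN = 217.8 m, observed ΔE = -188.5 m.
Subtracting the expected shift leaves a residual of 217.8 − (178.7) = 39.1 m north and -188.5 − (-148.2) = -40.3 m east.
Residual distance = √(39.1² + (-40.3)²) = 56.1 m.

56 m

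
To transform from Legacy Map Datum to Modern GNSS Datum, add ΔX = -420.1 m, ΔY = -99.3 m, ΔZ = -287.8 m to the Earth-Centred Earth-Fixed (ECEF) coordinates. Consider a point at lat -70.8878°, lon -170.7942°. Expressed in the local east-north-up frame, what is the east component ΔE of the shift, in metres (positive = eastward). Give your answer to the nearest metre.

At φ = -70.8878°, λ = -170.7942°: sin φ = -0.944879, cos φ = 0.327419, sin λ = -0.159981, cos λ = -0.987120.
ΔE = −sin λ·ΔX + cos λ·ΔY = −(-0.159981)·(-420.1) + (-0.987120)·(-99.3) = 30.81 m.

ΔE = 31 m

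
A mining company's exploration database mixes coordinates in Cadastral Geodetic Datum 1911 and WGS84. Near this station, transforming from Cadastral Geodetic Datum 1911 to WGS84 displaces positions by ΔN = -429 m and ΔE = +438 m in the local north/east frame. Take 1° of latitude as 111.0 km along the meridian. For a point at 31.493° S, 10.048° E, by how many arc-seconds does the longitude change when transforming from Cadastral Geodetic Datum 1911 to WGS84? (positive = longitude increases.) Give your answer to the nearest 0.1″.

Δλ = 16.7″

At latitude -31.493°, cos φ = 0.852704.
1° of longitude at this latitude = 111.0 × cos φ = 94.65 km, so Δλ = 438.0 / 94650.1 = 0.0046276° = 16.659″.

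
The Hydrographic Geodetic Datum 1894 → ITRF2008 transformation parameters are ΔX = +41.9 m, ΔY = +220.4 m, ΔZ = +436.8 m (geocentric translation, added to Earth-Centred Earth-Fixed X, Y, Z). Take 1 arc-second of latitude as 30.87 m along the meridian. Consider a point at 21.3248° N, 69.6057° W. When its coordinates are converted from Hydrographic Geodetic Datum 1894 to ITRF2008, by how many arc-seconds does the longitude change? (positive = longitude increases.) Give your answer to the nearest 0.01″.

Δλ = 4.04″

sin φ = 0.363654, cos φ = 0.931534, sin λ = -0.937317, cos λ = 0.348479.
East component: ΔE = −sin λ·ΔX + cos λ·ΔY = −(-0.937317)(41.9) + (0.348479)(220.4) = 116.08 m.
1° of latitude spans 3600 × 30.87 = 111132 m; at latitude φ, 1° of longitude spans that × cos φ = 103523.2 m, so Δλ = 116.08 / 103523.2 × 3600 = 4.037″.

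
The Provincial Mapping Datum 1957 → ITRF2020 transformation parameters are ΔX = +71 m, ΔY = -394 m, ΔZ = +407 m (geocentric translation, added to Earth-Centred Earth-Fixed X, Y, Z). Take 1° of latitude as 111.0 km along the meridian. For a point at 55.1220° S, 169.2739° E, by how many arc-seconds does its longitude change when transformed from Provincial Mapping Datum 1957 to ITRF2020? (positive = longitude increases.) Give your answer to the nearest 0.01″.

sin φ = -0.820372, cos φ = 0.571831, sin λ = 0.186114, cos λ = -0.982528.
East component: ΔE = −sin λ·ΔX + cos λ·ΔY = −(0.186114)(71) + (-0.982528)(-394) = 373.90 m.
1° of latitude spans 111000 m; at latitude φ, 1° of longitude spans that × cos φ = 63473.2 m, so Δλ = 373.90 / 63473.2 × 3600 = 21.207″.

Δλ = 21.21″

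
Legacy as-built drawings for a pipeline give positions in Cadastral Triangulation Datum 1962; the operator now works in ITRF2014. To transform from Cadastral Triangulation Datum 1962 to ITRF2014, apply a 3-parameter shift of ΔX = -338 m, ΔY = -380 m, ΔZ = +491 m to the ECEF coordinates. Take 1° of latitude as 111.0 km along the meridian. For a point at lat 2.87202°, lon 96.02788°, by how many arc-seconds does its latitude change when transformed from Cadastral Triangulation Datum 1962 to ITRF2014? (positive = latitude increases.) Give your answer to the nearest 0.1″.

sin φ = 0.050105, cos φ = 0.998744, sin λ = 0.994471, cos λ = -0.105012.
North component: ΔN = −sin φ cos λ·ΔX − sin φ sin λ·ΔY + cos φ·ΔZ = −(0.050105)(-0.105012)(-338) − (0.050105)(0.994471)(-380) + (0.998744)(491) = 507.54 m.
1° of latitude spans 111000 m, so Δφ = 507.54 / 111000 × 3600 = 16.461″.

Δφ = 16.5″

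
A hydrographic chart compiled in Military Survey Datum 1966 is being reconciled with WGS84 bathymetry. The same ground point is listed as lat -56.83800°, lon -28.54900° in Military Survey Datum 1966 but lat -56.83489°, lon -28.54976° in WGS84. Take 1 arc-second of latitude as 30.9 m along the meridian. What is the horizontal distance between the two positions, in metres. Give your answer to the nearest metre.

Δφ = -56.83489° − -56.83800° = +0.00311°; Δλ = -28.54976° − -28.54900° = -0.00076°.
1° of latitude = 3600 × 30.90 = 111240 m.
ΔN = Δφ × 111240 = 346.0 m; ΔE = Δλ × 111240 × cos(-56.83800°) = -0.00076 × 111240 × 0.547008 = -46.2 m.
Distance = √(ΔE² + ΔN²) = √((-46.2)² + 346.0²) = 349.0 m.

349 m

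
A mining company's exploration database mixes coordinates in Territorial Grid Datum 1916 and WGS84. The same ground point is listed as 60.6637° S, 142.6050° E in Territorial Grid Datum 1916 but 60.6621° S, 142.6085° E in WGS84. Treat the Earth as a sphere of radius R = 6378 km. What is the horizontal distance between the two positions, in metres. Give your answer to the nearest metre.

Δφ = -60.6621° − -60.6637° = +0.0016°; Δλ = 142.6085° − 142.6050° = +0.0035°.
1° along a meridian = πR/180 = 111317 m.
ΔN = Δφ × 111317 = 178.1 m; ΔE = Δλ × 111317 × cos(-60.6637°) = +0.0035 × 111317 × 0.489935 = 190.9 m.
Distance = √(ΔE² + ΔN²) = √(190.9² + 178.1²) = 261.1 m.

261 m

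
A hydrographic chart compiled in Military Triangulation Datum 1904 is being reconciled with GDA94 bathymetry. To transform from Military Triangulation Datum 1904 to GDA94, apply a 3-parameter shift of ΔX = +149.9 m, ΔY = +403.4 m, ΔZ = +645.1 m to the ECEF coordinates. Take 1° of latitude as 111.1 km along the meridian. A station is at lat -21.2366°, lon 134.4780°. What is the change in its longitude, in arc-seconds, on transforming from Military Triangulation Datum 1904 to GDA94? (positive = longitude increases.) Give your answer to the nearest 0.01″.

Δλ = -13.54″

sin φ = -0.362220, cos φ = 0.932093, sin λ = 0.713520, cos λ = -0.700635.
East component: ΔE = −sin λ·ΔX + cos λ·ΔY = −(0.713520)(149.9) + (-0.700635)(403.4) = -389.59 m.
1° of latitude spans 111100 m; at latitude φ, 1° of longitude spans that × cos φ = 103555.5 m, so Δλ = -389.59 / 103555.5 × 3600 = -13.544″.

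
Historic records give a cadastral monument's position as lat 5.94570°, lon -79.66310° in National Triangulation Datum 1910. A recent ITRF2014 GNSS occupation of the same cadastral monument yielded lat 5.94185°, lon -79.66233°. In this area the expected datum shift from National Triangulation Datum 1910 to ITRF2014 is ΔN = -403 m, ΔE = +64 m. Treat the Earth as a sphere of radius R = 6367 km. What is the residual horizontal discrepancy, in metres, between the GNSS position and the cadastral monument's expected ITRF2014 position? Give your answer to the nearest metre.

Observed coordinate differences: Δφ = -0.00385°, Δλ = +0.00077°.
Converting to metres (1° lat = 111125 m, cos φ = 0.994621): observed ΔN = -427.8 m, observed ΔE = 85.1 m.
Subtracting the expected shift leaves a residual of -427.8 − (-403) = -24.8 m north and 85.1 − (64) = 21.1 m east.
Residual distance = √((-24.8)² + 21.1²) = 32.6 m.

33 m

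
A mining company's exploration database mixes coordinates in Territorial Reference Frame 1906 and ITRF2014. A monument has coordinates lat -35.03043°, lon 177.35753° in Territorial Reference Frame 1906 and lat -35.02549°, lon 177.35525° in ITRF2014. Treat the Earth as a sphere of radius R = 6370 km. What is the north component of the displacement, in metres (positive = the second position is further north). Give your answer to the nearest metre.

Δφ = -35.02549° − -35.03043° = +0.00494°; Δλ = 177.35525° − 177.35753° = -0.00228°.
1° along a meridian = πR/180 = 111177 m.
ΔN = Δφ × 111177 = 549.2 m; ΔE = Δλ × 111177 × cos(-35.03043°) = -0.00228 × 111177 × 0.818847 = -207.6 m.

ΔN = 549 m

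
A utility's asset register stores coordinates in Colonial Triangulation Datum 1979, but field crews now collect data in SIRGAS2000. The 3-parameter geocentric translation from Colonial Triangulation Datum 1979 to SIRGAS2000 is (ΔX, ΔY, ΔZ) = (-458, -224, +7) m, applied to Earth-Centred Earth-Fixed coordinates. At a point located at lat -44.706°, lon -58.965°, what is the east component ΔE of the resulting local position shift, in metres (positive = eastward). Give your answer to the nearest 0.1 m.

ΔE = -507.9 m

The local east axis at (φ, λ) is (−sin λ, cos λ, 0), so ΔE = −sin(-58.965°)·(-458) + cos(-58.965°)·(-224) = -507.92 m.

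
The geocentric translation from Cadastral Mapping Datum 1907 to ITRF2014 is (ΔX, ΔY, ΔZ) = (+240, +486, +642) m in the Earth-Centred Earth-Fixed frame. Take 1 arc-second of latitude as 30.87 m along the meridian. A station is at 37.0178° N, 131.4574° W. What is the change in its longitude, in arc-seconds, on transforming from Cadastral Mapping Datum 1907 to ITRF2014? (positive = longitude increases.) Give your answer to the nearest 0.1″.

Δλ = -5.8″

sin φ = 0.602063, cos φ = 0.798449, sin λ = -0.749448, cos λ = -0.662063.
East component: ΔE = −sin λ·ΔX + cos λ·ΔY = −(-0.749448)(240) + (-0.662063)(486) = -141.90 m.
1° of latitude spans 3600 × 30.87 = 111132 m; at latitude φ, 1° of longitude spans that × cos φ = 88733.2 m, so Δλ = -141.90 / 88733.2 × 3600 = -5.757″.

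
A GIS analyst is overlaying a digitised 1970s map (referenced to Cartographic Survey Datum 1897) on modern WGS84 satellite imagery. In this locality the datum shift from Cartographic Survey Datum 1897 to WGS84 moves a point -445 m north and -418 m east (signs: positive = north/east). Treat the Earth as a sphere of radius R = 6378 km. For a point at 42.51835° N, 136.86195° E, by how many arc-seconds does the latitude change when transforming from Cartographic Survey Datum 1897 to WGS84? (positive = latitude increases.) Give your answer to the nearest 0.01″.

On a sphere of radius R, 1 rad of latitude = R, so Δφ = ΔN / R = -445.0 / 6378000 = -6.9771e-05 rad = -14.391″.

Δφ = -14.39″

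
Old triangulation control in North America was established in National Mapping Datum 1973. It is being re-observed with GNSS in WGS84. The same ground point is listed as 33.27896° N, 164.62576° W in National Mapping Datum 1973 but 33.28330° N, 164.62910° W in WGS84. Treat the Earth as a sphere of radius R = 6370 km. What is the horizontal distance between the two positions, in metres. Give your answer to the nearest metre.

574 m

Δφ = 33.28330° − 33.27896° = +0.00434°; Δλ = -164.62910° − -164.62576° = -0.00334°.
1° along a meridian = πR/180 = 111177 m.
ΔN = Δφ × 111177 = 482.5 m; ΔE = Δλ × 111177 × cos(33.27896°) = -0.00334 × 111177 × 0.836009 = -310.4 m.
Distance = √(ΔE² + ΔN²) = √((-310.4)² + 482.5²) = 573.7 m.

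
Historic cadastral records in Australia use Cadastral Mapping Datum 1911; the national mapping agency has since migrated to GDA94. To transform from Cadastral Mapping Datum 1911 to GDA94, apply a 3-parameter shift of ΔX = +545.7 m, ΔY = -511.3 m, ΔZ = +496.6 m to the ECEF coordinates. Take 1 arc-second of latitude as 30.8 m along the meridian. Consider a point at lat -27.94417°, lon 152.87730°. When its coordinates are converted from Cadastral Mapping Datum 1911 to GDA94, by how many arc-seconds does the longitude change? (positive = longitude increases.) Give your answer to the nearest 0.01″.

Δλ = 7.58″

sin φ = -0.468611, cos φ = 0.883405, sin λ = 0.455898, cos λ = -0.890032.
East component: ΔE = −sin λ·ΔX + cos λ·ΔY = −(0.455898)(545.7) + (-0.890032)(-511.3) = 206.29 m.
1° of latitude spans 3600 × 30.80 = 110880 m; at latitude φ, 1° of longitude spans that × cos φ = 97951.9 m, so Δλ = 206.29 / 97951.9 × 3600 = 7.582″.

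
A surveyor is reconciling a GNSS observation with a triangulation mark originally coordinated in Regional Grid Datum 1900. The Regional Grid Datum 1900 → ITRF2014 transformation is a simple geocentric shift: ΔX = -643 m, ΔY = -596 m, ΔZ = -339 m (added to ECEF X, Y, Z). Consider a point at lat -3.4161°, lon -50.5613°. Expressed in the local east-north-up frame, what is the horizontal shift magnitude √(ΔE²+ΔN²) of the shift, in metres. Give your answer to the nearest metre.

937 m

The local east axis at (φ, λ) is (−sin λ, cos λ, 0), so ΔE = −sin(-50.5613°)·(-643) + cos(-50.5613°)·(-596) = -875.20 m.
The local north axis is (−sin φ cos λ, −sin φ sin λ, cos φ), giving ΔN = -24.339 + 27.427 − 338.398 = -335.31 m.
Horizontal magnitude = √(ΔE² + ΔN²) = √((-875.20)² + (-335.31)²) = 937.24 m.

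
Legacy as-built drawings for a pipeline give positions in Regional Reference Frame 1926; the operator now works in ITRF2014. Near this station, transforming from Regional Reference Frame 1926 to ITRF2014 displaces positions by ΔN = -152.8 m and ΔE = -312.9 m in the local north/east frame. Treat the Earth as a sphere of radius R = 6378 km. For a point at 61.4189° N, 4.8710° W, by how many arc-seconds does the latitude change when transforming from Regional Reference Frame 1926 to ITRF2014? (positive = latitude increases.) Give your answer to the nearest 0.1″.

Δφ = -4.9″

On a sphere of radius R, 1 rad of latitude = R, so Δφ = ΔN / R = -152.8 / 6378000 = -2.3957e-05 rad = -4.942″.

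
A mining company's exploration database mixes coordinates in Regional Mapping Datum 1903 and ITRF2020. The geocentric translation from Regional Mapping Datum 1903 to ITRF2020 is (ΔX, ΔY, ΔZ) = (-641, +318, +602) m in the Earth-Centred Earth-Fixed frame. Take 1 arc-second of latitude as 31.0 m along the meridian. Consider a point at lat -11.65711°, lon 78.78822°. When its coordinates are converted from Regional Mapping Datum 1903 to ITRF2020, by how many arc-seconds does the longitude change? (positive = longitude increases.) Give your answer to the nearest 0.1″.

Δλ = 22.7″

sin φ = -0.202054, cos φ = 0.979374, sin λ = 0.980915, cos λ = 0.194436.
East component: ΔE = −sin λ·ΔX + cos λ·ΔY = −(0.980915)(-641) + (0.194436)(318) = 690.60 m.
1° of latitude spans 3600 × 31.00 = 111600 m; at latitude φ, 1° of longitude spans that × cos φ = 109298.2 m, so Δλ = 690.60 / 109298.2 × 3600 = 22.746″.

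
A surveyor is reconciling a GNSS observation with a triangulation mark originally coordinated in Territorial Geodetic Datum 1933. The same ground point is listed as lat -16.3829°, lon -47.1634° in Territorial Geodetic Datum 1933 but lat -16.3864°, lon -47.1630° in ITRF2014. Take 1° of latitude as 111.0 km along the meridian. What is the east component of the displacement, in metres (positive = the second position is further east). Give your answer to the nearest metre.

ΔE = 43 m

Δφ = -16.3864° − -16.3829° = -0.0035°; Δλ = -47.1630° − -47.1634° = +0.0004°.
ΔN = Δφ × 111000 = -388.5 m; ΔE = Δλ × 111000 × cos(-16.3829°) = +0.0004 × 111000 × 0.959398 = 42.6 m.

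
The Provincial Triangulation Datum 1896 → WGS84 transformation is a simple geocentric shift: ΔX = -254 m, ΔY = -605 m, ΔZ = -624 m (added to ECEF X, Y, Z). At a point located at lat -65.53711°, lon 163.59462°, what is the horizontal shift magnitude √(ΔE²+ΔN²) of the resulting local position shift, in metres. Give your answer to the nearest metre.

The local east axis at (φ, λ) is (−sin λ, cos λ, 0), so ΔE = −sin(163.59462°)·(-254) + cos(163.59462°)·(-605) = 652.11 m.
The local north axis is (−sin φ cos λ, −sin φ sin λ, cos φ), giving ΔN = 221.786 − 155.532 − 258.401 = -192.15 m.
Horizontal magnitude = √(ΔE² + ΔN²) = √(652.11² + (-192.15)²) = 679.83 m.

680 m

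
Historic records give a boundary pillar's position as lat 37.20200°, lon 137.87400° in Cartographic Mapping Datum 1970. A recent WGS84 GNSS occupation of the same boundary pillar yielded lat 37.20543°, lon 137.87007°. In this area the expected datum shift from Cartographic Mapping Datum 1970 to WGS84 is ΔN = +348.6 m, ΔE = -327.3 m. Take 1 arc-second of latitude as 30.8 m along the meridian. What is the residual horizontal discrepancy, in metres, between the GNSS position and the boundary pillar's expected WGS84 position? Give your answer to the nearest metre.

Observed coordinate differences: Δφ = +0.00343°, Δλ = -0.00393°.
Converting to metres (1° lat = 110880 m, cos φ = 0.796509): observed ΔN = 380.3 m, observed ΔE = -347.1 m.
Subtracting the expected shift leaves a residual of 380.3 − (348.6) = 31.7 m north and -347.1 − (-327.3) = -19.8 m east.
Residual distance = √(31.7² + (-19.8)²) = 37.4 m.

37 m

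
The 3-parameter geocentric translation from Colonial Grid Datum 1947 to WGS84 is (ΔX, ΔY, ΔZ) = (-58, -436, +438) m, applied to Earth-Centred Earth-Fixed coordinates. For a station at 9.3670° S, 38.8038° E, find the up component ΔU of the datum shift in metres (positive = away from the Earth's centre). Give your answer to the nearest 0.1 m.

ΔU = -385.5 m

At φ = -9.3670°, λ = 38.8038°: sin φ = -0.162758, cos φ = 0.986666, sin λ = 0.626655, cos λ = 0.779296.
ΔU = cos φ cos λ·ΔX + cos φ sin λ·ΔY + sin φ·ΔZ = (0.986666)(0.779296)(-58) + (0.986666)(0.626655)(-436) + (-0.162758)(438) = -385.46 m.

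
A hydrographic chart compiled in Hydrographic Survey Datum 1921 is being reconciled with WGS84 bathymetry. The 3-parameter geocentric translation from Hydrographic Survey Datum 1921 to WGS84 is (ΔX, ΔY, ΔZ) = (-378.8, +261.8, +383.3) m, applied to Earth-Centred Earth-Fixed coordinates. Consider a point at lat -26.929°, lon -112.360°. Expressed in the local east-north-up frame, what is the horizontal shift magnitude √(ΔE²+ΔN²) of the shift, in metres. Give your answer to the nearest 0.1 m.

At φ = -26.929°, λ = -112.360°: sin φ = -0.452886, cos φ = 0.891568, sin λ = -0.924812, cos λ = -0.380425.
ΔE = −sin λ·ΔX + cos λ·ΔY = −(-0.924812)·(-378.8) + (-0.380425)·(261.8) = -449.91 m.
ΔN = −sin φ cos λ·ΔX − sin φ sin λ·ΔY + cos φ·ΔZ = −(-0.452886)(-0.380425)(-378.8) − (-0.452886)(-0.924812)(261.8) + (0.891568)(383.3) = 297.35 m.
Horizontal magnitude = √(ΔE² + ΔN²) = √((-449.91)² + 297.35²) = 539.30 m.

539.3 m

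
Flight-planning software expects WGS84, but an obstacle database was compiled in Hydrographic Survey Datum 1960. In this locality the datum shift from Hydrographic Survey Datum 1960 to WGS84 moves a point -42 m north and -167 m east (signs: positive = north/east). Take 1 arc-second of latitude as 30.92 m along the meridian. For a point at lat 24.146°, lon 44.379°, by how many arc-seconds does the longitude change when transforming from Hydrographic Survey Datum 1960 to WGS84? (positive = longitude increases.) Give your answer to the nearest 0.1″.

Δλ = -5.9″

At latitude 24.146°, cos φ = 0.912506.
1″ of longitude at this latitude = 30.92 × cos φ = 28.2147 m, so Δλ = -167.0 / 28.2147 = -5.919″.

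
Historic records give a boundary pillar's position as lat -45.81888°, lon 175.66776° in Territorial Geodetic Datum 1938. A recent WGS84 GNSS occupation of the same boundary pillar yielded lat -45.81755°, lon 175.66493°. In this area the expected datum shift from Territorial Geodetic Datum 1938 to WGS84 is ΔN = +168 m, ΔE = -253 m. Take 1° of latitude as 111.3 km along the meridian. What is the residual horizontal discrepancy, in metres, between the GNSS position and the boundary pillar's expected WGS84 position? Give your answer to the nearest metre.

39 m

Observed coordinate differences: Δφ = +0.00133°, Δλ = -0.00283°.
Converting to metres (1° lat = 111300 m, cos φ = 0.696929): observed ΔN = 148.0 m, observed ΔE = -219.5 m.
Subtracting the expected shift leaves a residual of 148.0 − (168) = -20.0 m north and -219.5 − (-253) = 33.5 m east.
Residual distance = √((-20.0)² + 33.5²) = 39.0 m.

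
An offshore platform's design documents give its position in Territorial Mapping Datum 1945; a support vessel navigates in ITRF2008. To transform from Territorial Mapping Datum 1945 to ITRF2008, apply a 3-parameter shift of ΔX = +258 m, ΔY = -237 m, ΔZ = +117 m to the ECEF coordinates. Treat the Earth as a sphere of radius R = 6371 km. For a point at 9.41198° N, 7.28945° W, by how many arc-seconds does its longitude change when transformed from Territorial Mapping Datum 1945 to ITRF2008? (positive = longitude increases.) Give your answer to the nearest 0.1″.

Δλ = -6.6″

sin φ = 0.163532, cos φ = 0.986538, sin λ = -0.126882, cos λ = 0.991918.
East component: ΔE = −sin λ·ΔX + cos λ·ΔY = −(-0.126882)(258) + (0.991918)(-237) = -202.35 m.
1° of latitude spans πR/180 = 111195 m; at latitude φ, 1° of longitude spans that × cos φ = 109698.0 m, so Δλ = -202.35 / 109698.0 × 3600 = -6.641″.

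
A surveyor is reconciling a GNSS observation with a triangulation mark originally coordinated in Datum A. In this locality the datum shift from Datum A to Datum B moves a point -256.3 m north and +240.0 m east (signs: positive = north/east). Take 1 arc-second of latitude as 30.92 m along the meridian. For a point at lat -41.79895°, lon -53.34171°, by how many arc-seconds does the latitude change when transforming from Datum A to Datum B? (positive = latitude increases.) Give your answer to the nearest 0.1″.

1″ of latitude = 30.92 m, so Δφ = -256.3 / 30.92 = -8.289″.

Δφ = -8.3″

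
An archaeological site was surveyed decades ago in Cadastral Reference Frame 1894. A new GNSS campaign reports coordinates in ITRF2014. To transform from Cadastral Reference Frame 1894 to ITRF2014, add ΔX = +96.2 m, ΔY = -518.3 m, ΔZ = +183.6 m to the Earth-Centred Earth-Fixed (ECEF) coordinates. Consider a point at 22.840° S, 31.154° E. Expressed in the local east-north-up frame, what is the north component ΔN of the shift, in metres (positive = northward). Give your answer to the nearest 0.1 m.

The local north axis is (−sin φ cos λ, −sin φ sin λ, cos φ), giving ΔN = 31.956 − 104.080 + 169.204 = 97.08 m.

ΔN = 97.1 m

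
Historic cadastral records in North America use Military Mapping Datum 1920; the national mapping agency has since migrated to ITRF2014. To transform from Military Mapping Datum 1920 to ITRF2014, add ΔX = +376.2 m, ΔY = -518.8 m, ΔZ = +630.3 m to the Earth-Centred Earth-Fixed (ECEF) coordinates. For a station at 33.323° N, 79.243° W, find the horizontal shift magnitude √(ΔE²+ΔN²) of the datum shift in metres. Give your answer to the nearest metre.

343 m

At φ = 33.323°, λ = -79.243°: sin φ = 0.549358, cos φ = 0.835587, sin λ = -0.982428, cos λ = 0.186644.
ΔE = −sin λ·ΔX + cos λ·ΔY = −(-0.982428)·(376.2) + (0.186644)·(-518.8) = 272.76 m.
ΔN = −sin φ cos λ·ΔX − sin φ sin λ·ΔY + cos φ·ΔZ = −(0.549358)(0.186644)(376.2) − (0.549358)(-0.982428)(-518.8) + (0.835587)(630.3) = 208.10 m.
Horizontal magnitude = √(ΔE² + ΔN²) = √(272.76² + 208.10²) = 343.08 m.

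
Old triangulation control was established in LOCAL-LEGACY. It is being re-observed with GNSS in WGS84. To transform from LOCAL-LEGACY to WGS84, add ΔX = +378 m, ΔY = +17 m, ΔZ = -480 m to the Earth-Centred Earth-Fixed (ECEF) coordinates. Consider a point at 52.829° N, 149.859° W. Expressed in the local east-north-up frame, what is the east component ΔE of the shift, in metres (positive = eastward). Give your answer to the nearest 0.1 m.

The local east axis at (φ, λ) is (−sin λ, cos λ, 0), so ΔE = −sin(-149.859°)·378 + cos(-149.859°)·17 = 175.10 m.

ΔE = 175.1 m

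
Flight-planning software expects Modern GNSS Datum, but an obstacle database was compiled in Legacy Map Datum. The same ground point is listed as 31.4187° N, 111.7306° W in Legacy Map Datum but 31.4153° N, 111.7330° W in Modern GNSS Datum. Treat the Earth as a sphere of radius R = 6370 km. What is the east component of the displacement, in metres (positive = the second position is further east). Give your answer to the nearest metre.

ΔE = -228 m

Δφ = 31.4153° − 31.4187° = -0.0034°; Δλ = -111.7330° − -111.7306° = -0.0024°.
1° along a meridian = πR/180 = 111177 m.
ΔN = Δφ × 111177 = -378.0 m; ΔE = Δλ × 111177 × cos(31.4187°) = -0.0024 × 111177 × 0.853381 = -227.7 m.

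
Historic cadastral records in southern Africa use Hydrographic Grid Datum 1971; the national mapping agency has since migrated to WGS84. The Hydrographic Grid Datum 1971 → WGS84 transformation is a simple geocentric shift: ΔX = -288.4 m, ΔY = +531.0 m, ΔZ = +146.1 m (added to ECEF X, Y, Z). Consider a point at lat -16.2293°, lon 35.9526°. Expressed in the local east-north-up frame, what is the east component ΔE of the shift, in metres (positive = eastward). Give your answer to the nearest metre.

The local east axis at (φ, λ) is (−sin λ, cos λ, 0), so ΔE = −sin(35.9526°)·(-288.4) + cos(35.9526°)·531.0 = 599.17 m.

ΔE = 599 m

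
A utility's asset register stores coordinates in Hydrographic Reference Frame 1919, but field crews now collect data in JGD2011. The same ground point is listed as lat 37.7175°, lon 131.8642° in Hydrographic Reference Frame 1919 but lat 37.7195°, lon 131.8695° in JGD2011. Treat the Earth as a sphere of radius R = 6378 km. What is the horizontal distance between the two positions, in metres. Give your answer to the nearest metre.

517 m

Δφ = 37.7195° − 37.7175° = +0.0020°; Δλ = 131.8695° − 131.8642° = +0.0053°.
1° along a meridian = πR/180 = 111317 m.
ΔN = Δφ × 111317 = 222.6 m; ΔE = Δλ × 111317 × cos(37.7175°) = +0.0053 × 111317 × 0.791037 = 466.7 m.
Distance = √(ΔE² + ΔN²) = √(466.7² + 222.6²) = 517.1 m.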